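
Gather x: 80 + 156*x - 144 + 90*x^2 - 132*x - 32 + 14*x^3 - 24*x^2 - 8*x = 14*x^3 + 66*x^2 + 16*x - 96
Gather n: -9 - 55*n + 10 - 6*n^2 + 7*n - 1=-6*n^2 - 48*n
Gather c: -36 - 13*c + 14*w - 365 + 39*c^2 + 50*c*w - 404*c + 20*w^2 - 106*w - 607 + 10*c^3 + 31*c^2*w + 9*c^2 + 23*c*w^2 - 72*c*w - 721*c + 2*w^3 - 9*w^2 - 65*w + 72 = 10*c^3 + c^2*(31*w + 48) + c*(23*w^2 - 22*w - 1138) + 2*w^3 + 11*w^2 - 157*w - 936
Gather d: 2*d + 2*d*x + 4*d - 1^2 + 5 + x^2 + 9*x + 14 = d*(2*x + 6) + x^2 + 9*x + 18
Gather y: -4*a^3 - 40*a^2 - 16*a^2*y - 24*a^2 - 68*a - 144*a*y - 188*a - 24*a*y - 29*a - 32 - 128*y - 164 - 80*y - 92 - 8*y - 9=-4*a^3 - 64*a^2 - 285*a + y*(-16*a^2 - 168*a - 216) - 297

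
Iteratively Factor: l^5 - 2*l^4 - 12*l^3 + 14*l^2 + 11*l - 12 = (l + 1)*(l^4 - 3*l^3 - 9*l^2 + 23*l - 12) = (l - 1)*(l + 1)*(l^3 - 2*l^2 - 11*l + 12) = (l - 1)*(l + 1)*(l + 3)*(l^2 - 5*l + 4) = (l - 4)*(l - 1)*(l + 1)*(l + 3)*(l - 1)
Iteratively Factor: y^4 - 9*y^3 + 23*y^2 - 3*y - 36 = (y - 3)*(y^3 - 6*y^2 + 5*y + 12) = (y - 4)*(y - 3)*(y^2 - 2*y - 3) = (y - 4)*(y - 3)*(y + 1)*(y - 3)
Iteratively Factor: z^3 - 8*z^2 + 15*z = (z - 5)*(z^2 - 3*z) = (z - 5)*(z - 3)*(z)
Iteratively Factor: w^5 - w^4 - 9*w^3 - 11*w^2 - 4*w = (w + 1)*(w^4 - 2*w^3 - 7*w^2 - 4*w) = (w + 1)^2*(w^3 - 3*w^2 - 4*w) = (w - 4)*(w + 1)^2*(w^2 + w) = w*(w - 4)*(w + 1)^2*(w + 1)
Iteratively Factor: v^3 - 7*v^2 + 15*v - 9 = (v - 1)*(v^2 - 6*v + 9) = (v - 3)*(v - 1)*(v - 3)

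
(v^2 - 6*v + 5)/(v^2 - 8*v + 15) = (v - 1)/(v - 3)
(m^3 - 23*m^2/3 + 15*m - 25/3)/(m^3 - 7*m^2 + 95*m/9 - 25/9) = 3*(m - 1)/(3*m - 1)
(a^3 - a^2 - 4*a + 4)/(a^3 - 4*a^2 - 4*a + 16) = (a - 1)/(a - 4)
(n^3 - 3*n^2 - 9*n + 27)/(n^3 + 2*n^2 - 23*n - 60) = (n^2 - 6*n + 9)/(n^2 - n - 20)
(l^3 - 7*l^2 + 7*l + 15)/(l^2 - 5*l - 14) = (-l^3 + 7*l^2 - 7*l - 15)/(-l^2 + 5*l + 14)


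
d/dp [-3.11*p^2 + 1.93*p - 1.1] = 1.93 - 6.22*p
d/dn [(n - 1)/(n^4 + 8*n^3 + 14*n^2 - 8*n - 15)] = (-3*n^2 - 18*n - 23)/(n^6 + 18*n^5 + 127*n^4 + 444*n^3 + 799*n^2 + 690*n + 225)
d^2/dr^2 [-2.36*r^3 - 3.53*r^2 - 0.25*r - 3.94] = -14.16*r - 7.06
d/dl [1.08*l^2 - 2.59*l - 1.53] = 2.16*l - 2.59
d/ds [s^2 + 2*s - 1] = 2*s + 2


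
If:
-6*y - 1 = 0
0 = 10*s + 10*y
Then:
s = 1/6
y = -1/6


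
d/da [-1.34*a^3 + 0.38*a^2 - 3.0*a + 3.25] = -4.02*a^2 + 0.76*a - 3.0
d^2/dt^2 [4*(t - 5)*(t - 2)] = 8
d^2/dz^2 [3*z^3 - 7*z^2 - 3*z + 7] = 18*z - 14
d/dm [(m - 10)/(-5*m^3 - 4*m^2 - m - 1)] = (-5*m^3 - 4*m^2 - m + (m - 10)*(15*m^2 + 8*m + 1) - 1)/(5*m^3 + 4*m^2 + m + 1)^2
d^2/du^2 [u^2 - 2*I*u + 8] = 2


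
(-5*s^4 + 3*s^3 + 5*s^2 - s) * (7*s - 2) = -35*s^5 + 31*s^4 + 29*s^3 - 17*s^2 + 2*s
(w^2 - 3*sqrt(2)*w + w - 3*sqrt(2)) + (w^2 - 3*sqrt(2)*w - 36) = 2*w^2 - 6*sqrt(2)*w + w - 36 - 3*sqrt(2)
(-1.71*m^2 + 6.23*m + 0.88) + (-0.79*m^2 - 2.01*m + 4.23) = -2.5*m^2 + 4.22*m + 5.11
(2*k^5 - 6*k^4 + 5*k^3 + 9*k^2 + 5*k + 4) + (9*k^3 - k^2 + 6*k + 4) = 2*k^5 - 6*k^4 + 14*k^3 + 8*k^2 + 11*k + 8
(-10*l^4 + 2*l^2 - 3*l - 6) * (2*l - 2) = -20*l^5 + 20*l^4 + 4*l^3 - 10*l^2 - 6*l + 12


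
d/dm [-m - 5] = -1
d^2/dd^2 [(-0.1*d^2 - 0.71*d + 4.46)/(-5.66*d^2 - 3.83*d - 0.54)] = (41.154992*d^3 - 859.106496*d^2 - 593.118192*d - 106.462024)/(181.321496*d^6 + 368.089044*d^5 + 300.975594*d^4 + 126.417959*d^3 + 28.714986*d^2 + 3.350484*d + 0.157464)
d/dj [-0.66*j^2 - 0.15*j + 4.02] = -1.32*j - 0.15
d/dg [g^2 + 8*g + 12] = 2*g + 8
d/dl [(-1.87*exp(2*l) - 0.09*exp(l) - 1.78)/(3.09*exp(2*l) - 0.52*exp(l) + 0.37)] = (1.2505*exp(2*l) + 9.6166*exp(l) - 0.9589)*exp(l)/(9.5481*exp(4*l) - 3.2136*exp(3*l) + 2.557*exp(2*l) - 0.3848*exp(l) + 0.1369)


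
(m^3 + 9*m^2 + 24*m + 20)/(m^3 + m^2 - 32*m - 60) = (m + 2)/(m - 6)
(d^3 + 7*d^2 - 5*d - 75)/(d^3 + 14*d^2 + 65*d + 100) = (d - 3)/(d + 4)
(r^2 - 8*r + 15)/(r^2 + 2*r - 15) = (r - 5)/(r + 5)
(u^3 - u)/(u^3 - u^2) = (u + 1)/u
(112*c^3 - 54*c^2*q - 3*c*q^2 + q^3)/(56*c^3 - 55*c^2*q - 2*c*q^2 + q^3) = (-2*c + q)/(-c + q)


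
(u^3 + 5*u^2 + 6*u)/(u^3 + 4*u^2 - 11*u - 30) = u*(u + 3)/(u^2 + 2*u - 15)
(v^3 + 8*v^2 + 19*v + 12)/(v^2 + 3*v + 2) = (v^2 + 7*v + 12)/(v + 2)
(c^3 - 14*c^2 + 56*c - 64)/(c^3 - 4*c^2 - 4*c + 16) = (c - 8)/(c + 2)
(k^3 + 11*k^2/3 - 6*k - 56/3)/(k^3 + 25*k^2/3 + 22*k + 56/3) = (3*k - 7)/(3*k + 7)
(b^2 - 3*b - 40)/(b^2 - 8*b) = (b + 5)/b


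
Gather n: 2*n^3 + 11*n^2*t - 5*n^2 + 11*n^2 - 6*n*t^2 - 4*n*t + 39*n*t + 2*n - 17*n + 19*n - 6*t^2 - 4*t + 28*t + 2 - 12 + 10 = 2*n^3 + n^2*(11*t + 6) + n*(-6*t^2 + 35*t + 4) - 6*t^2 + 24*t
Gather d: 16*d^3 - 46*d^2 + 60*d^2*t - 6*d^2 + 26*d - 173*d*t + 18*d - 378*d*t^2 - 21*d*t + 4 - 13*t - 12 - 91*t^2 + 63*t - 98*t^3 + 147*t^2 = 16*d^3 + d^2*(60*t - 52) + d*(-378*t^2 - 194*t + 44) - 98*t^3 + 56*t^2 + 50*t - 8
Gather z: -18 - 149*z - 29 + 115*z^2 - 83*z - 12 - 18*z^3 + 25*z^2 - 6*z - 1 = -18*z^3 + 140*z^2 - 238*z - 60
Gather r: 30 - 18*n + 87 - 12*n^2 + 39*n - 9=-12*n^2 + 21*n + 108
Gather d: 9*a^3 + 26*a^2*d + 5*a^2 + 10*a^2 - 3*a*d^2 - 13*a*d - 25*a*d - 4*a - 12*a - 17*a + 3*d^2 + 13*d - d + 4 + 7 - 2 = 9*a^3 + 15*a^2 - 33*a + d^2*(3 - 3*a) + d*(26*a^2 - 38*a + 12) + 9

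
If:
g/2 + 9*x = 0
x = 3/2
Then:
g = -27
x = 3/2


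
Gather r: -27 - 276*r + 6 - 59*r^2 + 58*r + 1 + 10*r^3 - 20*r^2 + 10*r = 10*r^3 - 79*r^2 - 208*r - 20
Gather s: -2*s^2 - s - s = -2*s^2 - 2*s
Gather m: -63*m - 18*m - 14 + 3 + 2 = -81*m - 9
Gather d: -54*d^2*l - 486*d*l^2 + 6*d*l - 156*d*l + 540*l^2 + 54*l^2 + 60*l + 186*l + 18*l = -54*d^2*l + d*(-486*l^2 - 150*l) + 594*l^2 + 264*l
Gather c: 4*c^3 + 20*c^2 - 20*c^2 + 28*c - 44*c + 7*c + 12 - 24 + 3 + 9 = 4*c^3 - 9*c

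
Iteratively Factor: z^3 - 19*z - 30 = (z + 3)*(z^2 - 3*z - 10) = (z - 5)*(z + 3)*(z + 2)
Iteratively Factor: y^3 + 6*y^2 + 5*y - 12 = (y + 4)*(y^2 + 2*y - 3) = (y + 3)*(y + 4)*(y - 1)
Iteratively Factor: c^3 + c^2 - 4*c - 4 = (c + 1)*(c^2 - 4) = (c + 1)*(c + 2)*(c - 2)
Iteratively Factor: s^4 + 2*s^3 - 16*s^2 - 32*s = (s)*(s^3 + 2*s^2 - 16*s - 32) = s*(s + 2)*(s^2 - 16) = s*(s - 4)*(s + 2)*(s + 4)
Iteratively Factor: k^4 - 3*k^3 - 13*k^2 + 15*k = (k + 3)*(k^3 - 6*k^2 + 5*k) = (k - 1)*(k + 3)*(k^2 - 5*k) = k*(k - 1)*(k + 3)*(k - 5)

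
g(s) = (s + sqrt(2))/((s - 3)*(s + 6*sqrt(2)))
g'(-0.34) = -0.04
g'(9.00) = -0.01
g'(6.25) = -0.04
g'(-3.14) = -0.03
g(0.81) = -0.11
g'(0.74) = -0.08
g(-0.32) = -0.04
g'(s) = -(s + sqrt(2))/((s - 3)*(s + 6*sqrt(2))^2) + 1/((s - 3)*(s + 6*sqrt(2))) - (s + sqrt(2))/((s - 3)^2*(s + 6*sqrt(2))) = (-(s - 3)*(s + sqrt(2)) + (s - 3)*(s + 6*sqrt(2)) - (s + sqrt(2))*(s + 6*sqrt(2)))/((s - 3)^2*(s + 6*sqrt(2))^2)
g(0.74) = -0.10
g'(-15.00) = -0.02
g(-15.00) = -0.12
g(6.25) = 0.16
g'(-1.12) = -0.03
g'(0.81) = -0.09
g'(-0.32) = -0.04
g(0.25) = -0.07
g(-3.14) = 0.05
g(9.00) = 0.10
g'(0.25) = -0.06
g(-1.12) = -0.00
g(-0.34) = -0.04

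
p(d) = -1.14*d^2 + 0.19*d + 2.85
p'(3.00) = -6.65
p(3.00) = -6.84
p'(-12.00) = 27.55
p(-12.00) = -163.59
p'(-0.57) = 1.49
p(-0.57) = 2.37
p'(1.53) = -3.30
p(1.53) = 0.47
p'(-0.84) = 2.11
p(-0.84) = 1.89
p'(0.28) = -0.45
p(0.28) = 2.81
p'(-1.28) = 3.11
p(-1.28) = 0.74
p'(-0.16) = 0.55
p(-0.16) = 2.79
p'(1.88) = -4.10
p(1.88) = -0.82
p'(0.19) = -0.24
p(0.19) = 2.84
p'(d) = 0.19 - 2.28*d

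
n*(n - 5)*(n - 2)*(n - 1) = n^4 - 8*n^3 + 17*n^2 - 10*n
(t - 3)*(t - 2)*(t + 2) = t^3 - 3*t^2 - 4*t + 12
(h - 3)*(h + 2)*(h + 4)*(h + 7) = h^4 + 10*h^3 + 11*h^2 - 94*h - 168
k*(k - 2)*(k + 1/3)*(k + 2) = k^4 + k^3/3 - 4*k^2 - 4*k/3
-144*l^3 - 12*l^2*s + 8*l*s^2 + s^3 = (-4*l + s)*(6*l + s)^2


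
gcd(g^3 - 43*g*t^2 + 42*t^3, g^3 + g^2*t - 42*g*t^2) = -g^2 - g*t + 42*t^2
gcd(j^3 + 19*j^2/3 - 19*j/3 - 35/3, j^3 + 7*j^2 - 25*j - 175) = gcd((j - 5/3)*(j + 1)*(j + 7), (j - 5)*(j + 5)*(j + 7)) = j + 7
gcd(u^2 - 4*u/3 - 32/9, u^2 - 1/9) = 1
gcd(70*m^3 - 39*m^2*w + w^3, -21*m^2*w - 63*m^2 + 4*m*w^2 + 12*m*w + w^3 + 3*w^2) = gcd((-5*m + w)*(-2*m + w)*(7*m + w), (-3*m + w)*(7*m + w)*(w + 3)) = 7*m + w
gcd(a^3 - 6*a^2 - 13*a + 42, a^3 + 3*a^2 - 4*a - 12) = a^2 + a - 6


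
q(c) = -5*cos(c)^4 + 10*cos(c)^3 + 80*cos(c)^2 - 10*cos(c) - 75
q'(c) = 20*sin(c)*cos(c)^3 - 30*sin(c)*cos(c)^2 - 160*sin(c)*cos(c) + 10*sin(c)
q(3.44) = -5.26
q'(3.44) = -34.71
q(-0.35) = -9.40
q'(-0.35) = 51.50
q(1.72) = -71.78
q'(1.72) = 32.69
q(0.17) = -2.29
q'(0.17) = -26.68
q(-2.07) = -53.24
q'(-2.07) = -68.07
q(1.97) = -59.73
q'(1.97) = 61.26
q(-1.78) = -69.57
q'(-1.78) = -40.85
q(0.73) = -35.43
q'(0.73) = -78.43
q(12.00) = -23.00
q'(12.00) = 72.09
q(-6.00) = -6.25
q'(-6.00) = -42.91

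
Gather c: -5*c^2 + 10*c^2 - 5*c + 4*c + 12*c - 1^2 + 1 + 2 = 5*c^2 + 11*c + 2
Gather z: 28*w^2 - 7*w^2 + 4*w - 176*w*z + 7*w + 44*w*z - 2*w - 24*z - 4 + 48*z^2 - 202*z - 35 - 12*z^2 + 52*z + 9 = 21*w^2 + 9*w + 36*z^2 + z*(-132*w - 174) - 30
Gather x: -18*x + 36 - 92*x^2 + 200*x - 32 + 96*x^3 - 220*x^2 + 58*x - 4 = 96*x^3 - 312*x^2 + 240*x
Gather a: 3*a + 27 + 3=3*a + 30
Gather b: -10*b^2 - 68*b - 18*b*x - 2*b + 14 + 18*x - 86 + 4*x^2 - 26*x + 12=-10*b^2 + b*(-18*x - 70) + 4*x^2 - 8*x - 60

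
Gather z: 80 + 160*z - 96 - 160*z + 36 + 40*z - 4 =40*z + 16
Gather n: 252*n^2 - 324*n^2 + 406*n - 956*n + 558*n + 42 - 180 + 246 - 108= -72*n^2 + 8*n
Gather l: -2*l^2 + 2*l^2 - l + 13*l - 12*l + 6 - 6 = 0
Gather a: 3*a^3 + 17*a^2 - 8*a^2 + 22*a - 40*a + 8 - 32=3*a^3 + 9*a^2 - 18*a - 24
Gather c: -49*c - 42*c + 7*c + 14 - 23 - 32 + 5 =-84*c - 36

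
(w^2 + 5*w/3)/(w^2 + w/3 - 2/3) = w*(3*w + 5)/(3*w^2 + w - 2)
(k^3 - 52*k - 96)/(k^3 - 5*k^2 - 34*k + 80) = (k^2 + 8*k + 12)/(k^2 + 3*k - 10)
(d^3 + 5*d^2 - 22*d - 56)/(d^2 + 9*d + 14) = d - 4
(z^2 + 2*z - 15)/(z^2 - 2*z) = (z^2 + 2*z - 15)/(z*(z - 2))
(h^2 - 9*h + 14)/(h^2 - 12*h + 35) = (h - 2)/(h - 5)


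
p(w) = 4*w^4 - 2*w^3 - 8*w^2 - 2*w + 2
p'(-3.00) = -440.00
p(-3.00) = 314.00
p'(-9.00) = -12008.00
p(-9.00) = 27074.00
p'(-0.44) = 2.52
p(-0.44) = 1.65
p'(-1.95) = -112.25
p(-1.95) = 48.15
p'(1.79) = 41.90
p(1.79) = 2.38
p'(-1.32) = -28.13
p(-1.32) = 7.44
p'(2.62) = 202.65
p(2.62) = 94.36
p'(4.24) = 1041.89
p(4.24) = 990.03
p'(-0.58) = 2.14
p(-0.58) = 1.31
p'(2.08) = 82.74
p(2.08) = 20.10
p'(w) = 16*w^3 - 6*w^2 - 16*w - 2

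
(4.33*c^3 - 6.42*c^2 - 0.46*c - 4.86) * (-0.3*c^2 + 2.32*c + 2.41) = -1.299*c^5 + 11.9716*c^4 - 4.3211*c^3 - 15.0814*c^2 - 12.3838*c - 11.7126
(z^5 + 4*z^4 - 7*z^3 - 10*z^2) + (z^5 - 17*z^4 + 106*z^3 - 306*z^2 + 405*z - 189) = 2*z^5 - 13*z^4 + 99*z^3 - 316*z^2 + 405*z - 189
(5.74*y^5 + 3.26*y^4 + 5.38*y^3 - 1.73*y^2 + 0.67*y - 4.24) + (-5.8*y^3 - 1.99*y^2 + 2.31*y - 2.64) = 5.74*y^5 + 3.26*y^4 - 0.42*y^3 - 3.72*y^2 + 2.98*y - 6.88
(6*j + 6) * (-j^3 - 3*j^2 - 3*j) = -6*j^4 - 24*j^3 - 36*j^2 - 18*j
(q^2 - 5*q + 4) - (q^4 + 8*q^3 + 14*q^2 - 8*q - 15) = -q^4 - 8*q^3 - 13*q^2 + 3*q + 19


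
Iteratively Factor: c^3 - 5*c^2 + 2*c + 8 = (c - 4)*(c^2 - c - 2) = (c - 4)*(c + 1)*(c - 2)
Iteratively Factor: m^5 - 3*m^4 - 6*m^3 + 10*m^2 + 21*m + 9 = (m + 1)*(m^4 - 4*m^3 - 2*m^2 + 12*m + 9) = (m - 3)*(m + 1)*(m^3 - m^2 - 5*m - 3) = (m - 3)*(m + 1)^2*(m^2 - 2*m - 3) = (m - 3)*(m + 1)^3*(m - 3)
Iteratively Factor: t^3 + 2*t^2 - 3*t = (t - 1)*(t^2 + 3*t) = (t - 1)*(t + 3)*(t)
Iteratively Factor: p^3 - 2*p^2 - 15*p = (p)*(p^2 - 2*p - 15) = p*(p + 3)*(p - 5)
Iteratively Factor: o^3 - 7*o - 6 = (o + 2)*(o^2 - 2*o - 3) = (o - 3)*(o + 2)*(o + 1)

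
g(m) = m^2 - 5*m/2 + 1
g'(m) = 2*m - 5/2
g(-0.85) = 3.85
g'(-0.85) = -4.20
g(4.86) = 12.47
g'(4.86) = 7.22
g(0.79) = -0.35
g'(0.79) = -0.92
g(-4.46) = 32.04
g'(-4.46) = -11.42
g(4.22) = 8.26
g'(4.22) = 5.94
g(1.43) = -0.53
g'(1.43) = 0.36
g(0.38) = 0.19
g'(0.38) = -1.74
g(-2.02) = 10.13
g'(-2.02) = -6.54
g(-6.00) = 52.00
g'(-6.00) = -14.50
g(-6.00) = 52.00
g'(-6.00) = -14.50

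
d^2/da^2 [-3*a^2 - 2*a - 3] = -6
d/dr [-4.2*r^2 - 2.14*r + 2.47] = -8.4*r - 2.14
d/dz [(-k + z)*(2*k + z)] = k + 2*z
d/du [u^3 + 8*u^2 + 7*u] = 3*u^2 + 16*u + 7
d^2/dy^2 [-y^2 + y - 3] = -2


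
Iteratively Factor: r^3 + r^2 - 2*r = (r - 1)*(r^2 + 2*r) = (r - 1)*(r + 2)*(r)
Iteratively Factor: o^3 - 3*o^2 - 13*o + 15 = (o + 3)*(o^2 - 6*o + 5) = (o - 1)*(o + 3)*(o - 5)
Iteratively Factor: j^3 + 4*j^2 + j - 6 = (j + 3)*(j^2 + j - 2) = (j - 1)*(j + 3)*(j + 2)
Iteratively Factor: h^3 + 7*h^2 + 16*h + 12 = (h + 2)*(h^2 + 5*h + 6) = (h + 2)^2*(h + 3)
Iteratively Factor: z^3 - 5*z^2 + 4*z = (z - 1)*(z^2 - 4*z) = (z - 4)*(z - 1)*(z)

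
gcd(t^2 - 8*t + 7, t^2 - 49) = t - 7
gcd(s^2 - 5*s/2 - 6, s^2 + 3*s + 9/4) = s + 3/2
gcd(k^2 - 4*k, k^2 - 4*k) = k^2 - 4*k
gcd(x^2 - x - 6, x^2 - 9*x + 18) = x - 3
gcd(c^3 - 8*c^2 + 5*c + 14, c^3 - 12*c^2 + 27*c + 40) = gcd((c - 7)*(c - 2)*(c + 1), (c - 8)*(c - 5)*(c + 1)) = c + 1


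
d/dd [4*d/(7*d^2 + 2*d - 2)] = 4*(-7*d^2 - 2)/(49*d^4 + 28*d^3 - 24*d^2 - 8*d + 4)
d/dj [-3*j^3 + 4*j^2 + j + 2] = -9*j^2 + 8*j + 1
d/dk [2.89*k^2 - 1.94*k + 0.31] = 5.78*k - 1.94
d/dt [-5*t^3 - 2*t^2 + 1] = t*(-15*t - 4)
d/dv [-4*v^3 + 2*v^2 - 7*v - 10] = -12*v^2 + 4*v - 7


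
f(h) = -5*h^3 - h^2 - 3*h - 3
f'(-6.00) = -531.00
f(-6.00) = 1059.00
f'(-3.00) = -132.00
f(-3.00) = 132.00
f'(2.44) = -97.18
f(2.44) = -88.91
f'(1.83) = -56.89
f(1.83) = -42.48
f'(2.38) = -92.73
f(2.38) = -83.21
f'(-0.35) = -4.14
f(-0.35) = -1.86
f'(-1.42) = -30.41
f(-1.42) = 13.56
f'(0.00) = -3.00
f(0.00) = -3.00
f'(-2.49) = -91.02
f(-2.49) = 75.46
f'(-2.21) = -71.84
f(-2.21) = 52.72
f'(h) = -15*h^2 - 2*h - 3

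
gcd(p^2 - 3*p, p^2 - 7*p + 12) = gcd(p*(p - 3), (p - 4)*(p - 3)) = p - 3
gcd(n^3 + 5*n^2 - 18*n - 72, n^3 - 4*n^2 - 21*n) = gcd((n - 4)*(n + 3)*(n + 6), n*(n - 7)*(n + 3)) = n + 3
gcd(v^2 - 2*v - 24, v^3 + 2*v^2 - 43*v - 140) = v + 4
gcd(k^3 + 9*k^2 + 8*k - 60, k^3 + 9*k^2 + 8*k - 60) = k^3 + 9*k^2 + 8*k - 60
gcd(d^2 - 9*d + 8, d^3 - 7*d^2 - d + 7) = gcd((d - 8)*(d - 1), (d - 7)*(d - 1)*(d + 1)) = d - 1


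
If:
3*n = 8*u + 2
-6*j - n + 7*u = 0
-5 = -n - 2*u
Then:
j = 47/84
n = 22/7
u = 13/14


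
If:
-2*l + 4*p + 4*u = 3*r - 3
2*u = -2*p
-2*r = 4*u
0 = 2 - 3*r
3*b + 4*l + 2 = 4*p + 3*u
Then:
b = -11/9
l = 1/2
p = 1/3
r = 2/3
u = -1/3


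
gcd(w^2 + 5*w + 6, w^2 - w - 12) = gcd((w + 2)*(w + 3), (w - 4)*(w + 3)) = w + 3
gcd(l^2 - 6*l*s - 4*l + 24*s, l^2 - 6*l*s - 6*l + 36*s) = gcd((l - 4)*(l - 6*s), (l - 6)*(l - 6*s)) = -l + 6*s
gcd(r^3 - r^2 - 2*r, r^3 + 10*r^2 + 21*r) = r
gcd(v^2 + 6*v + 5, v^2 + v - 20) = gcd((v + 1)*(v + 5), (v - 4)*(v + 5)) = v + 5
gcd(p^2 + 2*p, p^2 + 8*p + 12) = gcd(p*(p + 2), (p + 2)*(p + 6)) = p + 2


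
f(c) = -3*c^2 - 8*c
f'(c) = -6*c - 8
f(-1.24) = 5.31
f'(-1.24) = -0.56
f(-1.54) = 5.21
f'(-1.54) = 1.24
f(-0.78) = 4.41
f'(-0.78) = -3.32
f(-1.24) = 5.31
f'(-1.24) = -0.56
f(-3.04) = -3.40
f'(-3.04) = 10.24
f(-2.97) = -2.70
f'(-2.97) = 9.82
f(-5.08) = -36.78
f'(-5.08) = 22.48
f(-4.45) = -23.81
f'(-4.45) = 18.70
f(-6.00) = -60.00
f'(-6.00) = 28.00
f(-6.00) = -60.00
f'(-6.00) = 28.00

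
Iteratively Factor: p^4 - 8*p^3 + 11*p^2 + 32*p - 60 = (p - 2)*(p^3 - 6*p^2 - p + 30) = (p - 5)*(p - 2)*(p^2 - p - 6) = (p - 5)*(p - 2)*(p + 2)*(p - 3)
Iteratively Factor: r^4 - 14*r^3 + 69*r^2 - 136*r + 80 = (r - 4)*(r^3 - 10*r^2 + 29*r - 20) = (r - 4)^2*(r^2 - 6*r + 5) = (r - 4)^2*(r - 1)*(r - 5)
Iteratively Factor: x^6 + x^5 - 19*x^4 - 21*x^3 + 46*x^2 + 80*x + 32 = (x + 1)*(x^5 - 19*x^3 - 2*x^2 + 48*x + 32) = (x - 4)*(x + 1)*(x^4 + 4*x^3 - 3*x^2 - 14*x - 8) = (x - 4)*(x + 1)^2*(x^3 + 3*x^2 - 6*x - 8) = (x - 4)*(x - 2)*(x + 1)^2*(x^2 + 5*x + 4) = (x - 4)*(x - 2)*(x + 1)^2*(x + 4)*(x + 1)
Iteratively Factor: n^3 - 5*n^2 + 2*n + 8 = (n - 4)*(n^2 - n - 2) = (n - 4)*(n - 2)*(n + 1)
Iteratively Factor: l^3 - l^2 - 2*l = (l - 2)*(l^2 + l) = l*(l - 2)*(l + 1)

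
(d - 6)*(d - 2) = d^2 - 8*d + 12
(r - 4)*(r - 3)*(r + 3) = r^3 - 4*r^2 - 9*r + 36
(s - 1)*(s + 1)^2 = s^3 + s^2 - s - 1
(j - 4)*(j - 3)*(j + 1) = j^3 - 6*j^2 + 5*j + 12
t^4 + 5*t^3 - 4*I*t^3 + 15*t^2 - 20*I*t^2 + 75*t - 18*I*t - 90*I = (t + 5)*(t - 6*I)*(t - I)*(t + 3*I)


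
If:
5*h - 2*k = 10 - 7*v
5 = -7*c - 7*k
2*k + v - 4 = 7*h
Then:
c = 305/14 - 27*v/2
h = 4*v - 7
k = 27*v/2 - 45/2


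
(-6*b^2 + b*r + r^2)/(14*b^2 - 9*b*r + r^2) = (3*b + r)/(-7*b + r)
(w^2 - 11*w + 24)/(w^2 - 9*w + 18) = (w - 8)/(w - 6)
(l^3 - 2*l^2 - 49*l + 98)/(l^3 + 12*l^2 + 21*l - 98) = (l - 7)/(l + 7)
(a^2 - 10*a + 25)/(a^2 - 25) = (a - 5)/(a + 5)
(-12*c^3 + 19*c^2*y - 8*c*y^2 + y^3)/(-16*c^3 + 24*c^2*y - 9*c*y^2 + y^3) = (-3*c + y)/(-4*c + y)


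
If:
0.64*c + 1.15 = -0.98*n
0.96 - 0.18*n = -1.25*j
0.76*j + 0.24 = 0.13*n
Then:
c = 23.80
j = -3.18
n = -16.72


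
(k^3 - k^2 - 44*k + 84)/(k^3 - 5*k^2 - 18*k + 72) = (k^2 + 5*k - 14)/(k^2 + k - 12)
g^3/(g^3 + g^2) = g/(g + 1)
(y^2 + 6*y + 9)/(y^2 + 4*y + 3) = (y + 3)/(y + 1)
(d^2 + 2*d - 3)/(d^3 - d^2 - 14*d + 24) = (d^2 + 2*d - 3)/(d^3 - d^2 - 14*d + 24)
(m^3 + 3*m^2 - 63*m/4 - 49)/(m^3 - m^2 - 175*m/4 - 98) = (m - 4)/(m - 8)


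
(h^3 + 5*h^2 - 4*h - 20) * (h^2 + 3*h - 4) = h^5 + 8*h^4 + 7*h^3 - 52*h^2 - 44*h + 80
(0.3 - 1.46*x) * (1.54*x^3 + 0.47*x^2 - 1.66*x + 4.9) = -2.2484*x^4 - 0.2242*x^3 + 2.5646*x^2 - 7.652*x + 1.47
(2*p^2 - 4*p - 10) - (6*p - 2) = 2*p^2 - 10*p - 8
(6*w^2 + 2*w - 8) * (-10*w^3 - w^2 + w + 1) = -60*w^5 - 26*w^4 + 84*w^3 + 16*w^2 - 6*w - 8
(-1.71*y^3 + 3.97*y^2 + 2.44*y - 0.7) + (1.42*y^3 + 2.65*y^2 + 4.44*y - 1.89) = -0.29*y^3 + 6.62*y^2 + 6.88*y - 2.59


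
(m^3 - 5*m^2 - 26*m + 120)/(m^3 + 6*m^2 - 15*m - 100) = (m - 6)/(m + 5)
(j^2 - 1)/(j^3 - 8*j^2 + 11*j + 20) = (j - 1)/(j^2 - 9*j + 20)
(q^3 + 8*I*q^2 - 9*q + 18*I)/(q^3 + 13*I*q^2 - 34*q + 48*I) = (q + 3*I)/(q + 8*I)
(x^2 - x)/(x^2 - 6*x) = (x - 1)/(x - 6)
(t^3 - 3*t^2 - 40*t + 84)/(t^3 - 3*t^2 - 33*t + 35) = (t^2 + 4*t - 12)/(t^2 + 4*t - 5)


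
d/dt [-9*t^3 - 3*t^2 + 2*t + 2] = -27*t^2 - 6*t + 2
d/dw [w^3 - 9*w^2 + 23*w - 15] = 3*w^2 - 18*w + 23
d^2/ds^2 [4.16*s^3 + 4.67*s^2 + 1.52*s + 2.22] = 24.96*s + 9.34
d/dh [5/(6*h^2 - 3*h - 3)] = 5*(1 - 4*h)/(3*(-2*h^2 + h + 1)^2)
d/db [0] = 0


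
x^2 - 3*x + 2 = (x - 2)*(x - 1)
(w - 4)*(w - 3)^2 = w^3 - 10*w^2 + 33*w - 36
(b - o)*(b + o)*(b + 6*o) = b^3 + 6*b^2*o - b*o^2 - 6*o^3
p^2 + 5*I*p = p*(p + 5*I)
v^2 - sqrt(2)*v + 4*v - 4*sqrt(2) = (v + 4)*(v - sqrt(2))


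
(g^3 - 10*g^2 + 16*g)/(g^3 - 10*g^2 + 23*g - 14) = g*(g - 8)/(g^2 - 8*g + 7)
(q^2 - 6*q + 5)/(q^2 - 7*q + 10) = (q - 1)/(q - 2)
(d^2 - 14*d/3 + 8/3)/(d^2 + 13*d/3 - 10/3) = (d - 4)/(d + 5)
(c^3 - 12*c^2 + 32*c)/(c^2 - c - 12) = c*(c - 8)/(c + 3)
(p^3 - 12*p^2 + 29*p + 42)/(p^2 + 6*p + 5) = (p^2 - 13*p + 42)/(p + 5)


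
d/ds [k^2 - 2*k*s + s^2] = -2*k + 2*s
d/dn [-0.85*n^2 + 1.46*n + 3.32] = 1.46 - 1.7*n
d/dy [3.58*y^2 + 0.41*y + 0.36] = 7.16*y + 0.41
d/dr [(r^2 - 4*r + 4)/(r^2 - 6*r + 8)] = -2/(r^2 - 8*r + 16)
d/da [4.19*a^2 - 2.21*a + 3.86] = 8.38*a - 2.21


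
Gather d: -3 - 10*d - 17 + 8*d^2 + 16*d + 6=8*d^2 + 6*d - 14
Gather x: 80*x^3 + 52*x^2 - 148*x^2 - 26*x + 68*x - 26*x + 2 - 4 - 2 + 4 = 80*x^3 - 96*x^2 + 16*x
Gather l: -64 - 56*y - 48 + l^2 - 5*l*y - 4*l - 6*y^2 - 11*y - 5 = l^2 + l*(-5*y - 4) - 6*y^2 - 67*y - 117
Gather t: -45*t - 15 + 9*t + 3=-36*t - 12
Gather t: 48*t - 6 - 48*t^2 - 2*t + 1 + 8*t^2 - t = -40*t^2 + 45*t - 5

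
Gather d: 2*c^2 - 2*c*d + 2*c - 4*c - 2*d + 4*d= 2*c^2 - 2*c + d*(2 - 2*c)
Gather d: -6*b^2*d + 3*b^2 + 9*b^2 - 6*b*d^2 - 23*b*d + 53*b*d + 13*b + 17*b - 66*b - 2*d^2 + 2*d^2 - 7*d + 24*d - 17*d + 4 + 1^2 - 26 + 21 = 12*b^2 - 6*b*d^2 - 36*b + d*(-6*b^2 + 30*b)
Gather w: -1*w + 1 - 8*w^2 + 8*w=-8*w^2 + 7*w + 1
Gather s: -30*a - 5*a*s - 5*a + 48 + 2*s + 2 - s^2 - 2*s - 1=-5*a*s - 35*a - s^2 + 49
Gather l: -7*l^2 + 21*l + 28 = -7*l^2 + 21*l + 28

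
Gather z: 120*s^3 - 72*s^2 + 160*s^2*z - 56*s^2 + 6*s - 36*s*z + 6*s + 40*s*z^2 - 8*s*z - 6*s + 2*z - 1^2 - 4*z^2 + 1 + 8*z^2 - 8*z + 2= 120*s^3 - 128*s^2 + 6*s + z^2*(40*s + 4) + z*(160*s^2 - 44*s - 6) + 2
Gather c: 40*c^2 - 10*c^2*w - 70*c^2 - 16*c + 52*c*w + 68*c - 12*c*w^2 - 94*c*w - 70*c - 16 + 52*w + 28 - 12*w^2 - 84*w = c^2*(-10*w - 30) + c*(-12*w^2 - 42*w - 18) - 12*w^2 - 32*w + 12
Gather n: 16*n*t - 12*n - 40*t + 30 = n*(16*t - 12) - 40*t + 30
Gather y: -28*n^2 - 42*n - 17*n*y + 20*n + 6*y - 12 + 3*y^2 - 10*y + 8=-28*n^2 - 22*n + 3*y^2 + y*(-17*n - 4) - 4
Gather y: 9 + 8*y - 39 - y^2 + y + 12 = -y^2 + 9*y - 18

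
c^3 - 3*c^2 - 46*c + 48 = (c - 8)*(c - 1)*(c + 6)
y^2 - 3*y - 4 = (y - 4)*(y + 1)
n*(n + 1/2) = n^2 + n/2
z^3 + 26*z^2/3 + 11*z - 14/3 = (z - 1/3)*(z + 2)*(z + 7)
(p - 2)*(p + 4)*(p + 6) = p^3 + 8*p^2 + 4*p - 48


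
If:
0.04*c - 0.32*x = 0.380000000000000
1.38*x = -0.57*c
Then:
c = 2.21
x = -0.91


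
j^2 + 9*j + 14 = (j + 2)*(j + 7)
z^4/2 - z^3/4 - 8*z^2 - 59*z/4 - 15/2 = (z/2 + 1)*(z - 5)*(z + 1)*(z + 3/2)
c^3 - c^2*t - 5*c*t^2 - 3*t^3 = (c - 3*t)*(c + t)^2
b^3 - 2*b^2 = b^2*(b - 2)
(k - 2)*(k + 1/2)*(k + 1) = k^3 - k^2/2 - 5*k/2 - 1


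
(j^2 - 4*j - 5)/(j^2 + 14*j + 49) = (j^2 - 4*j - 5)/(j^2 + 14*j + 49)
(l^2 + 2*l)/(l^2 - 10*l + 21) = l*(l + 2)/(l^2 - 10*l + 21)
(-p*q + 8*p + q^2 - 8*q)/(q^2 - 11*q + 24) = (-p + q)/(q - 3)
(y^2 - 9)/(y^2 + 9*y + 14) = (y^2 - 9)/(y^2 + 9*y + 14)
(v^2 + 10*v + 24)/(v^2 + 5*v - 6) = (v + 4)/(v - 1)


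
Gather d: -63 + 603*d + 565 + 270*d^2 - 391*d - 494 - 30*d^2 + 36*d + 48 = 240*d^2 + 248*d + 56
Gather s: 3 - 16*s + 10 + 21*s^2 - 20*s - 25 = 21*s^2 - 36*s - 12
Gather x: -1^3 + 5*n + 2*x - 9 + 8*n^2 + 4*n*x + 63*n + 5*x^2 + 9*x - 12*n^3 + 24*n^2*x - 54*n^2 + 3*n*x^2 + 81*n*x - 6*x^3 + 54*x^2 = -12*n^3 - 46*n^2 + 68*n - 6*x^3 + x^2*(3*n + 59) + x*(24*n^2 + 85*n + 11) - 10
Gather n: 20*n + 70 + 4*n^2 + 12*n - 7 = 4*n^2 + 32*n + 63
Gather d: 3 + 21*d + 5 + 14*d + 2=35*d + 10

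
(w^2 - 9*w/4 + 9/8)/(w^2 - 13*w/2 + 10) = (8*w^2 - 18*w + 9)/(4*(2*w^2 - 13*w + 20))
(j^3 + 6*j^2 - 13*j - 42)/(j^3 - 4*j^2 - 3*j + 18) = (j + 7)/(j - 3)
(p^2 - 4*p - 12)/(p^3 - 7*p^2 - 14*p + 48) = (p^2 - 4*p - 12)/(p^3 - 7*p^2 - 14*p + 48)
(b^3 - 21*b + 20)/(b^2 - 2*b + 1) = (b^2 + b - 20)/(b - 1)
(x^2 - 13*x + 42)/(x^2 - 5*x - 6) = (x - 7)/(x + 1)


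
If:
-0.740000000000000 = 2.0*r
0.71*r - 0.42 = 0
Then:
No Solution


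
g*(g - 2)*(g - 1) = g^3 - 3*g^2 + 2*g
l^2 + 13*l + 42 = (l + 6)*(l + 7)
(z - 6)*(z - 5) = z^2 - 11*z + 30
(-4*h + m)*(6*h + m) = -24*h^2 + 2*h*m + m^2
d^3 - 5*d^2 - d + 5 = (d - 5)*(d - 1)*(d + 1)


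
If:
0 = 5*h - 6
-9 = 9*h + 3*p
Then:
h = 6/5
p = -33/5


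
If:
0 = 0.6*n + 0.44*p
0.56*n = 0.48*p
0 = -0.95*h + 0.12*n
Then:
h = 0.00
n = 0.00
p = 0.00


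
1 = 1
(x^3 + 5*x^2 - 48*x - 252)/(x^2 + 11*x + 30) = (x^2 - x - 42)/(x + 5)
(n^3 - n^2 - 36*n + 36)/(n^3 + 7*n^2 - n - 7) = (n^2 - 36)/(n^2 + 8*n + 7)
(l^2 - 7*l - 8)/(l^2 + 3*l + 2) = (l - 8)/(l + 2)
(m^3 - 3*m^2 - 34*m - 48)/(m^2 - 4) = (m^2 - 5*m - 24)/(m - 2)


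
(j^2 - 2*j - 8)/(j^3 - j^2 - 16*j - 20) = (j - 4)/(j^2 - 3*j - 10)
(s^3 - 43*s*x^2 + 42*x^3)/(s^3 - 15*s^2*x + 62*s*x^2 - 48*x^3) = (-s - 7*x)/(-s + 8*x)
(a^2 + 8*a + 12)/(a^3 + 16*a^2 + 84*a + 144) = (a + 2)/(a^2 + 10*a + 24)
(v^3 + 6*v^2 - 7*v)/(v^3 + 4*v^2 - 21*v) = (v - 1)/(v - 3)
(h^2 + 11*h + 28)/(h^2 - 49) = (h + 4)/(h - 7)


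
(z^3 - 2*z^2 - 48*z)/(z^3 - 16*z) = (z^2 - 2*z - 48)/(z^2 - 16)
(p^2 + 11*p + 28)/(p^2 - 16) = (p + 7)/(p - 4)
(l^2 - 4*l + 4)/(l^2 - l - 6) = (-l^2 + 4*l - 4)/(-l^2 + l + 6)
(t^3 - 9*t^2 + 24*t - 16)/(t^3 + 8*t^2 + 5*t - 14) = (t^2 - 8*t + 16)/(t^2 + 9*t + 14)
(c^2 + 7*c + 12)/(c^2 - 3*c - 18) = (c + 4)/(c - 6)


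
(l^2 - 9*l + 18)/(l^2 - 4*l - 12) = (l - 3)/(l + 2)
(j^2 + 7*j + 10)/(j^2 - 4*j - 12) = (j + 5)/(j - 6)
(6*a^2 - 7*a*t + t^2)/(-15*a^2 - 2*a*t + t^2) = (-6*a^2 + 7*a*t - t^2)/(15*a^2 + 2*a*t - t^2)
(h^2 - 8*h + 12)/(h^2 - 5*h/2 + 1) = 2*(h - 6)/(2*h - 1)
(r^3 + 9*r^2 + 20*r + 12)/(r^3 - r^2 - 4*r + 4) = (r^2 + 7*r + 6)/(r^2 - 3*r + 2)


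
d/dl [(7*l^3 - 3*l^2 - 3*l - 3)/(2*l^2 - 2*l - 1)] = (14*l^4 - 28*l^3 - 9*l^2 + 18*l - 3)/(4*l^4 - 8*l^3 + 4*l + 1)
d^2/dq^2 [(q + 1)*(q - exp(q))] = -q*exp(q) - 3*exp(q) + 2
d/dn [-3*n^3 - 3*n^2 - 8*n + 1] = -9*n^2 - 6*n - 8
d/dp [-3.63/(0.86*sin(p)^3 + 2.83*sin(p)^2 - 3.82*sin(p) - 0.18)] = (9.3654*sin(p)^2 + 20.5458*sin(p) - 13.8666)*cos(p)/(0.86*sin(p)^3 + 2.83*sin(p)^2 - 3.82*sin(p) - 0.18)^2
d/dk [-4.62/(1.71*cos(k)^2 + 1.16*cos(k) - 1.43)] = -(15.8004*cos(k) + 5.3592)*sin(k)/(1.71*cos(k)^2 + 1.16*cos(k) - 1.43)^2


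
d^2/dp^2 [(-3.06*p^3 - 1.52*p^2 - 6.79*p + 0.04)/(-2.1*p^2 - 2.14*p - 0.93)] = (1.4210854715202e-14*p^5 + 5.6843418860808e-14*p^4 + 62.300832*p^3 + 17.670312*p^2 - 64.764216*p - 24.607748)/(9.261*p^6 + 28.3122*p^5 + 41.15538*p^4 + 34.876864*p^3 + 18.225954*p^2 + 5.552658*p + 0.804357)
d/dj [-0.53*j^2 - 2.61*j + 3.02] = -1.06*j - 2.61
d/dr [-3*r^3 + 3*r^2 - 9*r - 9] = -9*r^2 + 6*r - 9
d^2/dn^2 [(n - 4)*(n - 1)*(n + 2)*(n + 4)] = 12*n^2 + 6*n - 36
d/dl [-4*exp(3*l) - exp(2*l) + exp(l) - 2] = (-12*exp(2*l) - 2*exp(l) + 1)*exp(l)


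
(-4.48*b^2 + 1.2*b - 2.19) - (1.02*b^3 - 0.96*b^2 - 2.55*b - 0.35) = -1.02*b^3 - 3.52*b^2 + 3.75*b - 1.84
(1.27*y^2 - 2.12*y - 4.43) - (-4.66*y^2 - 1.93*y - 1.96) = 5.93*y^2 - 0.19*y - 2.47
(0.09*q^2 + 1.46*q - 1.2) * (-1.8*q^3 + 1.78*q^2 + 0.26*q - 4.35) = -0.162*q^5 - 2.4678*q^4 + 4.7822*q^3 - 2.1479*q^2 - 6.663*q + 5.22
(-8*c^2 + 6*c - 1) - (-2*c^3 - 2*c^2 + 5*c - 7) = 2*c^3 - 6*c^2 + c + 6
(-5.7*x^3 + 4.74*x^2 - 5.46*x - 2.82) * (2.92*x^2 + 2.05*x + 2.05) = -16.644*x^5 + 2.1558*x^4 - 17.9112*x^3 - 9.7104*x^2 - 16.974*x - 5.781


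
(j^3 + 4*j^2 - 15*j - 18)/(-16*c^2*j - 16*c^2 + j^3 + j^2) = (-j^2 - 3*j + 18)/(16*c^2 - j^2)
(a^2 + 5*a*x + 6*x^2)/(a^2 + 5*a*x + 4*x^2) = (a^2 + 5*a*x + 6*x^2)/(a^2 + 5*a*x + 4*x^2)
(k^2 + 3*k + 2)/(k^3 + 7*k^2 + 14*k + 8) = 1/(k + 4)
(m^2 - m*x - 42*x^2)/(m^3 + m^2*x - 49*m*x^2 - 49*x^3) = (m + 6*x)/(m^2 + 8*m*x + 7*x^2)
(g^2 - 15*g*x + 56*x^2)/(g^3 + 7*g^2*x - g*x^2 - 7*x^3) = (g^2 - 15*g*x + 56*x^2)/(g^3 + 7*g^2*x - g*x^2 - 7*x^3)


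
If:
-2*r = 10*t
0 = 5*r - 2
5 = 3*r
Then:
No Solution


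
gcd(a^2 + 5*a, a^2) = a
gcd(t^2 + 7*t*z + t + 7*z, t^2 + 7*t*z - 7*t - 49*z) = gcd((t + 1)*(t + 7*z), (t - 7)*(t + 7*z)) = t + 7*z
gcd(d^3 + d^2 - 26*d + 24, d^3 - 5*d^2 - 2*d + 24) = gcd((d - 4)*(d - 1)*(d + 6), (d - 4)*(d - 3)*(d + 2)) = d - 4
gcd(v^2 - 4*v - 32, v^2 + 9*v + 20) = v + 4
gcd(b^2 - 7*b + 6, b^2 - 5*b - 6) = b - 6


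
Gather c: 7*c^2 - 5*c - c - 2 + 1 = 7*c^2 - 6*c - 1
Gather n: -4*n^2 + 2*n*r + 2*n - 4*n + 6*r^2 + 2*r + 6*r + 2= -4*n^2 + n*(2*r - 2) + 6*r^2 + 8*r + 2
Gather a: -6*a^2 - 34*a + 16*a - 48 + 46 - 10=-6*a^2 - 18*a - 12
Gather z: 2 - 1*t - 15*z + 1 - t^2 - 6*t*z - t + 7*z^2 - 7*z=-t^2 - 2*t + 7*z^2 + z*(-6*t - 22) + 3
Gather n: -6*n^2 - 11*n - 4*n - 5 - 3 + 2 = -6*n^2 - 15*n - 6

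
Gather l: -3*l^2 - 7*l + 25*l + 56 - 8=-3*l^2 + 18*l + 48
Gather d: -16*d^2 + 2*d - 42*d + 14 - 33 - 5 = -16*d^2 - 40*d - 24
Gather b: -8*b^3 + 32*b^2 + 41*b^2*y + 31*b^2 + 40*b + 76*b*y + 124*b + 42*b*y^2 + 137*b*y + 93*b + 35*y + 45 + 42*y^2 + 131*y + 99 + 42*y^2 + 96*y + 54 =-8*b^3 + b^2*(41*y + 63) + b*(42*y^2 + 213*y + 257) + 84*y^2 + 262*y + 198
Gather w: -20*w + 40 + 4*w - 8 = 32 - 16*w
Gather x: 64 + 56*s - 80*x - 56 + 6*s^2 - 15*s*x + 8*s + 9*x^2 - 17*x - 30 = 6*s^2 + 64*s + 9*x^2 + x*(-15*s - 97) - 22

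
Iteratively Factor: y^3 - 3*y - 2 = (y - 2)*(y^2 + 2*y + 1) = (y - 2)*(y + 1)*(y + 1)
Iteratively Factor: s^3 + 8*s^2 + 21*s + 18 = (s + 2)*(s^2 + 6*s + 9) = (s + 2)*(s + 3)*(s + 3)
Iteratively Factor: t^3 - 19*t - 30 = (t + 3)*(t^2 - 3*t - 10) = (t - 5)*(t + 3)*(t + 2)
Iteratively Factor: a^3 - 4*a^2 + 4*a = (a - 2)*(a^2 - 2*a) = (a - 2)^2*(a)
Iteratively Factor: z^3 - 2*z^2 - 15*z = (z + 3)*(z^2 - 5*z) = (z - 5)*(z + 3)*(z)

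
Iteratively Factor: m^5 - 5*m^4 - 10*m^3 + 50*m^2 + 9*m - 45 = (m - 1)*(m^4 - 4*m^3 - 14*m^2 + 36*m + 45) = (m - 1)*(m + 3)*(m^3 - 7*m^2 + 7*m + 15) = (m - 5)*(m - 1)*(m + 3)*(m^2 - 2*m - 3) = (m - 5)*(m - 3)*(m - 1)*(m + 3)*(m + 1)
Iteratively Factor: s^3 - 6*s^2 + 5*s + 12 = (s - 3)*(s^2 - 3*s - 4) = (s - 3)*(s + 1)*(s - 4)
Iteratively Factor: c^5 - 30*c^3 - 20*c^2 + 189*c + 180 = (c - 3)*(c^4 + 3*c^3 - 21*c^2 - 83*c - 60) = (c - 3)*(c + 4)*(c^3 - c^2 - 17*c - 15) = (c - 3)*(c + 1)*(c + 4)*(c^2 - 2*c - 15) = (c - 3)*(c + 1)*(c + 3)*(c + 4)*(c - 5)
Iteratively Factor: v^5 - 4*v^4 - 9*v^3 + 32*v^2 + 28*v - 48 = (v - 1)*(v^4 - 3*v^3 - 12*v^2 + 20*v + 48) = (v - 3)*(v - 1)*(v^3 - 12*v - 16) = (v - 4)*(v - 3)*(v - 1)*(v^2 + 4*v + 4) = (v - 4)*(v - 3)*(v - 1)*(v + 2)*(v + 2)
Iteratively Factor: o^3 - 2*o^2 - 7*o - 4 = (o - 4)*(o^2 + 2*o + 1) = (o - 4)*(o + 1)*(o + 1)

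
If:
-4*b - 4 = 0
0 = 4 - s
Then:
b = -1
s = 4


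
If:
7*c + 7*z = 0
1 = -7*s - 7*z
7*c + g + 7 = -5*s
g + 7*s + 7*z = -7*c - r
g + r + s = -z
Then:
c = 6/49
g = -380/49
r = 387/49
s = -1/49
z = -6/49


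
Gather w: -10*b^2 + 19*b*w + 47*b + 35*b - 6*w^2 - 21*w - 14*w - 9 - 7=-10*b^2 + 82*b - 6*w^2 + w*(19*b - 35) - 16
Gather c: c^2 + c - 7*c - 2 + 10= c^2 - 6*c + 8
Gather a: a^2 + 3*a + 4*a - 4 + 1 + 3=a^2 + 7*a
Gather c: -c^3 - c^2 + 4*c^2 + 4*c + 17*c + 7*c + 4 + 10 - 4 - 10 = -c^3 + 3*c^2 + 28*c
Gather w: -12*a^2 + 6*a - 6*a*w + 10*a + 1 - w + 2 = -12*a^2 + 16*a + w*(-6*a - 1) + 3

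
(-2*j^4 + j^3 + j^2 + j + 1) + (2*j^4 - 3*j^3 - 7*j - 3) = -2*j^3 + j^2 - 6*j - 2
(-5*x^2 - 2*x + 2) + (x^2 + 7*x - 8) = -4*x^2 + 5*x - 6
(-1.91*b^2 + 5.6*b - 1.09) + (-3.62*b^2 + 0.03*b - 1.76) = -5.53*b^2 + 5.63*b - 2.85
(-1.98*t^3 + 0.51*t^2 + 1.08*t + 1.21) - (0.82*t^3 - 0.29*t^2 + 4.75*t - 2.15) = -2.8*t^3 + 0.8*t^2 - 3.67*t + 3.36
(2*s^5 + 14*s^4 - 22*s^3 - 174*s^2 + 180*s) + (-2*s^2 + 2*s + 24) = 2*s^5 + 14*s^4 - 22*s^3 - 176*s^2 + 182*s + 24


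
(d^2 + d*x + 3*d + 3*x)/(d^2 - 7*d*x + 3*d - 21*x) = (-d - x)/(-d + 7*x)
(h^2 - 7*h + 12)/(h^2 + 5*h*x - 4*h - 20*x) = (h - 3)/(h + 5*x)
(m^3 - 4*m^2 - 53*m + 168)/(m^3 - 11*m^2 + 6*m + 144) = (m^2 + 4*m - 21)/(m^2 - 3*m - 18)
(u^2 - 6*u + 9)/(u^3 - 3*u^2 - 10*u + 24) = (u^2 - 6*u + 9)/(u^3 - 3*u^2 - 10*u + 24)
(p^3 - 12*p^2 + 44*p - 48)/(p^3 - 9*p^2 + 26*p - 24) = (p - 6)/(p - 3)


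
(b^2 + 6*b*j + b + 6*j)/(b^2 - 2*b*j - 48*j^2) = (b + 1)/(b - 8*j)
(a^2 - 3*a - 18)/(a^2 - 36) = (a + 3)/(a + 6)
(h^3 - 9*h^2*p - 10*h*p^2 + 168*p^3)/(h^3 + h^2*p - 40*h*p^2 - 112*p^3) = (h - 6*p)/(h + 4*p)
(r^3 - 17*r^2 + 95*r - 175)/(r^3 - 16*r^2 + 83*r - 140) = (r - 5)/(r - 4)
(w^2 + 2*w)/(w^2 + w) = (w + 2)/(w + 1)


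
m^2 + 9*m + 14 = (m + 2)*(m + 7)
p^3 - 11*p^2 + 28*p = p*(p - 7)*(p - 4)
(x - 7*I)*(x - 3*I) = x^2 - 10*I*x - 21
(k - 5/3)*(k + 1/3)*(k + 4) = k^3 + 8*k^2/3 - 53*k/9 - 20/9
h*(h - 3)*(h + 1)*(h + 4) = h^4 + 2*h^3 - 11*h^2 - 12*h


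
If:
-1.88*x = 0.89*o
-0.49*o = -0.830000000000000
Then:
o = 1.69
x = -0.80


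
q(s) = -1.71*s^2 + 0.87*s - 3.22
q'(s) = 0.87 - 3.42*s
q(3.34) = -19.39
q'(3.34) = -10.55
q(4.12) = -28.66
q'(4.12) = -13.22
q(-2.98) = -21.00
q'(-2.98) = 11.06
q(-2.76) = -18.65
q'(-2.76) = 10.31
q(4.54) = -34.52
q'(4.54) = -14.66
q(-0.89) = -5.35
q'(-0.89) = 3.91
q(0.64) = -3.36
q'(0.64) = -1.32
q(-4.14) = -36.13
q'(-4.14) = 15.03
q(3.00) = -16.00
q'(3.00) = -9.39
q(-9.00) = -149.56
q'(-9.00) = 31.65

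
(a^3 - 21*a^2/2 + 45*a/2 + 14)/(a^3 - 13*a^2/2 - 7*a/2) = (a - 4)/a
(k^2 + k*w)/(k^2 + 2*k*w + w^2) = k/(k + w)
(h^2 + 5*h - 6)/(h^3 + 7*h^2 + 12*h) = (h^2 + 5*h - 6)/(h*(h^2 + 7*h + 12))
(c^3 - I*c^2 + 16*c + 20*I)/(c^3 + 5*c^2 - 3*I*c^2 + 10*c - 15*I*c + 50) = (c + 2*I)/(c + 5)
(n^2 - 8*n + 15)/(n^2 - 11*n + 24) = (n - 5)/(n - 8)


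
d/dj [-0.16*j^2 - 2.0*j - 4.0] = -0.32*j - 2.0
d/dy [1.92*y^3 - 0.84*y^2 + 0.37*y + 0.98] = 5.76*y^2 - 1.68*y + 0.37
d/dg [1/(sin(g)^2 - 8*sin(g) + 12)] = 2*(4 - sin(g))*cos(g)/(sin(g)^2 - 8*sin(g) + 12)^2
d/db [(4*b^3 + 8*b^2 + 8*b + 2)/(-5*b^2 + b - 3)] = 2*(-10*b^4 + 4*b^3 + 6*b^2 - 14*b - 13)/(25*b^4 - 10*b^3 + 31*b^2 - 6*b + 9)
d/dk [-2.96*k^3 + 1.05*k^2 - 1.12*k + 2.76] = -8.88*k^2 + 2.1*k - 1.12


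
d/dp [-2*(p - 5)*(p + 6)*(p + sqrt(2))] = -6*p^2 - 4*sqrt(2)*p - 4*p - 2*sqrt(2) + 60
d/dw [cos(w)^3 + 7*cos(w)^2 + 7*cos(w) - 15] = (3*sin(w)^2 - 14*cos(w) - 10)*sin(w)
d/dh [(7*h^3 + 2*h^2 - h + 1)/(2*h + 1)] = (28*h^3 + 25*h^2 + 4*h - 3)/(4*h^2 + 4*h + 1)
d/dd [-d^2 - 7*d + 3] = -2*d - 7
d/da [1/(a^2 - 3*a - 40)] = (3 - 2*a)/(-a^2 + 3*a + 40)^2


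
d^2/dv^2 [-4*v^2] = -8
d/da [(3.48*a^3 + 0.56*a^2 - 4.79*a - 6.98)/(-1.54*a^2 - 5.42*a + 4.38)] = (-5.3592*a^4 - 37.7232*a^3 + 35.3154*a^2 - 16.5928*a - 58.8118)/(2.3716*a^4 + 16.6936*a^3 + 15.886*a^2 - 47.4792*a + 19.1844)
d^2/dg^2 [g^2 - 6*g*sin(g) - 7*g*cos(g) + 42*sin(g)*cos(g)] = 6*g*sin(g) + 7*g*cos(g) + 14*sin(g) - 84*sin(2*g) - 12*cos(g) + 2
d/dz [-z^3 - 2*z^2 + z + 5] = -3*z^2 - 4*z + 1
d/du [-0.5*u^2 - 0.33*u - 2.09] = -1.0*u - 0.33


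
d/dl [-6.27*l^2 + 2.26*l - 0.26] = 2.26 - 12.54*l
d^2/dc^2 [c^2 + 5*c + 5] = 2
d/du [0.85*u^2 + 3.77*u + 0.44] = 1.7*u + 3.77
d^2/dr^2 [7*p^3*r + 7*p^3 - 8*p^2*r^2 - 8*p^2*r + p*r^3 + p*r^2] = 2*p*(-8*p + 3*r + 1)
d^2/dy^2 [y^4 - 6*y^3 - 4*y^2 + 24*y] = 12*y^2 - 36*y - 8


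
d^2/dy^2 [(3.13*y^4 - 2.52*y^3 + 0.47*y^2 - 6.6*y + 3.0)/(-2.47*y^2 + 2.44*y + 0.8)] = (-38.191634*y^6 + 113.183304*y^5 - 74.699328*y^4 + 17.075712*y^3 - 109.91268*y^2 + 196.4088*y - 73.9456)/(15.069223*y^6 - 44.658588*y^5 + 29.474016*y^4 + 14.401856*y^3 - 9.54624*y^2 - 4.6848*y - 0.512)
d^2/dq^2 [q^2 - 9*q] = 2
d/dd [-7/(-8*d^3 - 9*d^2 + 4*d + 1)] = 14*(-12*d^2 - 9*d + 2)/(8*d^3 + 9*d^2 - 4*d - 1)^2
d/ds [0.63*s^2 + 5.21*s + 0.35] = 1.26*s + 5.21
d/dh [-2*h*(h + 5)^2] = 2*(-3*h - 5)*(h + 5)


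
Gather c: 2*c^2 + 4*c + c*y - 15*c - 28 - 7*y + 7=2*c^2 + c*(y - 11) - 7*y - 21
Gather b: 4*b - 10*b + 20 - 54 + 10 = -6*b - 24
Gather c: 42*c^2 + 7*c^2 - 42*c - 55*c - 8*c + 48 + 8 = 49*c^2 - 105*c + 56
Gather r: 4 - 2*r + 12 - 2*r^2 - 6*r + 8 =-2*r^2 - 8*r + 24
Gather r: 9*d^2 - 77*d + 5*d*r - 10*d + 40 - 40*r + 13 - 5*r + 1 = 9*d^2 - 87*d + r*(5*d - 45) + 54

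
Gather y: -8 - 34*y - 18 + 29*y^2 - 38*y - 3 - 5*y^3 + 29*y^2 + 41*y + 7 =-5*y^3 + 58*y^2 - 31*y - 22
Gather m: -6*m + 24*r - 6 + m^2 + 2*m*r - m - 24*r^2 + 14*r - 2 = m^2 + m*(2*r - 7) - 24*r^2 + 38*r - 8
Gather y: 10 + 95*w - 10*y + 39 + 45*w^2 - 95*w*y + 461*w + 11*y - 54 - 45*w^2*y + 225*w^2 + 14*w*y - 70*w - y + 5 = 270*w^2 + 486*w + y*(-45*w^2 - 81*w)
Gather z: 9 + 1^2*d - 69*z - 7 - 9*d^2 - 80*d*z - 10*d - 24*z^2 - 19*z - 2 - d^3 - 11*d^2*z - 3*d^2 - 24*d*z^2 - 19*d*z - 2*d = -d^3 - 12*d^2 - 11*d + z^2*(-24*d - 24) + z*(-11*d^2 - 99*d - 88)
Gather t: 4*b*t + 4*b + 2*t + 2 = 4*b + t*(4*b + 2) + 2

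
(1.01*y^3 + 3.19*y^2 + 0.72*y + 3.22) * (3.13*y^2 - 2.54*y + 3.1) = 3.1613*y^5 + 7.4193*y^4 - 2.718*y^3 + 18.1388*y^2 - 5.9468*y + 9.982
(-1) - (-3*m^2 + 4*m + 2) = 3*m^2 - 4*m - 3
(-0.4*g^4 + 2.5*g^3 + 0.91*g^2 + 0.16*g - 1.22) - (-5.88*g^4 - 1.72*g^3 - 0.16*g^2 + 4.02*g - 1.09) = 5.48*g^4 + 4.22*g^3 + 1.07*g^2 - 3.86*g - 0.13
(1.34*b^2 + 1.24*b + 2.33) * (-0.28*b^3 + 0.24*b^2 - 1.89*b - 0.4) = -0.3752*b^5 - 0.0256*b^4 - 2.8874*b^3 - 2.3204*b^2 - 4.8997*b - 0.932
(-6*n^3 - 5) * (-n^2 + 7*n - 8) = 6*n^5 - 42*n^4 + 48*n^3 + 5*n^2 - 35*n + 40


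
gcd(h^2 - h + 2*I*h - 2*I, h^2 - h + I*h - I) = h - 1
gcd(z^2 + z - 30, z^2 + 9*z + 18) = z + 6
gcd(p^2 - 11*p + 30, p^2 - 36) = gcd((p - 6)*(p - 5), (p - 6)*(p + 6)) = p - 6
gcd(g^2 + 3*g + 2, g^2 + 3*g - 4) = 1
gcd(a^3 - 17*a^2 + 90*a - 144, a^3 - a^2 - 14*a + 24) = a - 3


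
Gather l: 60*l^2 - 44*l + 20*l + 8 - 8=60*l^2 - 24*l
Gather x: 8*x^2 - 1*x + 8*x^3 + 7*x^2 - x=8*x^3 + 15*x^2 - 2*x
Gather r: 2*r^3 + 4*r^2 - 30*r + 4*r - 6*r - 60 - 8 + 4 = 2*r^3 + 4*r^2 - 32*r - 64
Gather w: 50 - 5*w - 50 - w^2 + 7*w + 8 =-w^2 + 2*w + 8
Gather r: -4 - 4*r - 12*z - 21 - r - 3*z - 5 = -5*r - 15*z - 30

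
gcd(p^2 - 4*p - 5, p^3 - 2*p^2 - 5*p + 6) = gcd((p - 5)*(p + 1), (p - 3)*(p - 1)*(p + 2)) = 1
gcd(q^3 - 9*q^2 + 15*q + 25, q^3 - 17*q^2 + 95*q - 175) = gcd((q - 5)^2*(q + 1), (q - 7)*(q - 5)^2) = q^2 - 10*q + 25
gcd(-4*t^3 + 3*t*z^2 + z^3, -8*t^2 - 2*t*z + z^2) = 2*t + z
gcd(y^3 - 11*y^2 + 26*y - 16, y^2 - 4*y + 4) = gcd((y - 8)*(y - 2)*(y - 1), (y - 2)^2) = y - 2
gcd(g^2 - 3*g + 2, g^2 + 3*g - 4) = g - 1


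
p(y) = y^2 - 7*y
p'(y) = 2*y - 7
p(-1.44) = 12.15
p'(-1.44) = -9.88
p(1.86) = -9.56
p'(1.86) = -3.28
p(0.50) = -3.25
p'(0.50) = -6.00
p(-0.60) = 4.56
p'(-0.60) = -8.20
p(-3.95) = 43.25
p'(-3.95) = -14.90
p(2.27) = -10.74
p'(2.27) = -2.46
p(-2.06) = 18.66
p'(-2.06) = -11.12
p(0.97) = -5.85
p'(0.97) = -5.06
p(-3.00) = 30.00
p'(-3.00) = -13.00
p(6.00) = -6.00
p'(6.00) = 5.00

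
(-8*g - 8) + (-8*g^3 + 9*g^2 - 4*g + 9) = -8*g^3 + 9*g^2 - 12*g + 1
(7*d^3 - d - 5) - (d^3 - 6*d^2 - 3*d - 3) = 6*d^3 + 6*d^2 + 2*d - 2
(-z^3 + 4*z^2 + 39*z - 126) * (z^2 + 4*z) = -z^5 + 55*z^3 + 30*z^2 - 504*z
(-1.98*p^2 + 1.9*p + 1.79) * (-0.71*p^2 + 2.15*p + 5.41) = 1.4058*p^4 - 5.606*p^3 - 7.8977*p^2 + 14.1275*p + 9.6839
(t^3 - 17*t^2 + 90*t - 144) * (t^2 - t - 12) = t^5 - 18*t^4 + 95*t^3 - 30*t^2 - 936*t + 1728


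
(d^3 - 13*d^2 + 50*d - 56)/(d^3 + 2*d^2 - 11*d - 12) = (d^3 - 13*d^2 + 50*d - 56)/(d^3 + 2*d^2 - 11*d - 12)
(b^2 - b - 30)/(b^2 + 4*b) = (b^2 - b - 30)/(b*(b + 4))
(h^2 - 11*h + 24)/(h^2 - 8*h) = (h - 3)/h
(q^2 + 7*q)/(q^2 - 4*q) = (q + 7)/(q - 4)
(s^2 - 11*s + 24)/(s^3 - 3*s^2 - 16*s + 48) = (s - 8)/(s^2 - 16)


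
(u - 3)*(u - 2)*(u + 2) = u^3 - 3*u^2 - 4*u + 12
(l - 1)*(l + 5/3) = l^2 + 2*l/3 - 5/3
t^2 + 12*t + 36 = (t + 6)^2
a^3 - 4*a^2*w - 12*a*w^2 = a*(a - 6*w)*(a + 2*w)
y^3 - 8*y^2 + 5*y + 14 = (y - 7)*(y - 2)*(y + 1)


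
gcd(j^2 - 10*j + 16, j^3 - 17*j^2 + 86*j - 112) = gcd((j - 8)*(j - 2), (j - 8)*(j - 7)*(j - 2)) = j^2 - 10*j + 16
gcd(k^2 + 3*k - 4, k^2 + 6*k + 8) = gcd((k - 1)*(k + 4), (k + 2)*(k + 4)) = k + 4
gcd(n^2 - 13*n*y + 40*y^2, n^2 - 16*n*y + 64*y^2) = -n + 8*y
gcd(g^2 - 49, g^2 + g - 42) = g + 7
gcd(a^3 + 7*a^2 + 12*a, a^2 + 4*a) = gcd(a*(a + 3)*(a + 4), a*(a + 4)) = a^2 + 4*a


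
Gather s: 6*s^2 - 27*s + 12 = 6*s^2 - 27*s + 12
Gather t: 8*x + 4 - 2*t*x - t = t*(-2*x - 1) + 8*x + 4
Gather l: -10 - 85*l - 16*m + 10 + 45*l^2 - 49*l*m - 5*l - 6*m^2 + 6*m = 45*l^2 + l*(-49*m - 90) - 6*m^2 - 10*m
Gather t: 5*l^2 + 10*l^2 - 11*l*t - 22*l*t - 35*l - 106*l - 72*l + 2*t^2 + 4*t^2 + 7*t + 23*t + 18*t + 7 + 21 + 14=15*l^2 - 213*l + 6*t^2 + t*(48 - 33*l) + 42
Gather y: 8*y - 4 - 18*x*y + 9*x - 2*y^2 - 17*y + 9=9*x - 2*y^2 + y*(-18*x - 9) + 5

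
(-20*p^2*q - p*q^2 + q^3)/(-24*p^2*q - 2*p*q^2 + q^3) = (5*p - q)/(6*p - q)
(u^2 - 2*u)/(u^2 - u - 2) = u/(u + 1)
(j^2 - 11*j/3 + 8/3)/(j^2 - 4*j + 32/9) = 3*(j - 1)/(3*j - 4)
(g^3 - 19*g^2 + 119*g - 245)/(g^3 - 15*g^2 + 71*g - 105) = (g - 7)/(g - 3)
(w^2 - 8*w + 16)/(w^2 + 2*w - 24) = (w - 4)/(w + 6)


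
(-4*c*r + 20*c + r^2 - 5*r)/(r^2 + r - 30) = (-4*c + r)/(r + 6)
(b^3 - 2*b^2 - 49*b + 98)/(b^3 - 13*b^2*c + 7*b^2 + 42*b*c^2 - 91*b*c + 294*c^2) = (b^2 - 9*b + 14)/(b^2 - 13*b*c + 42*c^2)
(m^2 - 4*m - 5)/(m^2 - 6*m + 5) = (m + 1)/(m - 1)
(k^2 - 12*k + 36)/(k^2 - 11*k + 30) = (k - 6)/(k - 5)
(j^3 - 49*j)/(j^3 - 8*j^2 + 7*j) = (j + 7)/(j - 1)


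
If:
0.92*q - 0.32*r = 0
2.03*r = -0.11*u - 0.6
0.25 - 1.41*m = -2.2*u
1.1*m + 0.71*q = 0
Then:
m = 0.07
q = -0.10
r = -0.29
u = -0.07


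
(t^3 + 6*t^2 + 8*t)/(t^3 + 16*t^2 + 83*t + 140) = t*(t + 2)/(t^2 + 12*t + 35)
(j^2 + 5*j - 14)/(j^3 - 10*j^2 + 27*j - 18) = (j^2 + 5*j - 14)/(j^3 - 10*j^2 + 27*j - 18)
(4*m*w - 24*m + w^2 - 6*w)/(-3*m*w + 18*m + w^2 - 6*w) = (4*m + w)/(-3*m + w)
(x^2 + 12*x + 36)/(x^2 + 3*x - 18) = (x + 6)/(x - 3)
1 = 1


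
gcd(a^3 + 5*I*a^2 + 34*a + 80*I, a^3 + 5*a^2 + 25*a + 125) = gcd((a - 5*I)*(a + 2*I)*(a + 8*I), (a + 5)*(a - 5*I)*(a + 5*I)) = a - 5*I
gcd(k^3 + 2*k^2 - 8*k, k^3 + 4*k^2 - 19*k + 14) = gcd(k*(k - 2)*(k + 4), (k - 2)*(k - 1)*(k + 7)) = k - 2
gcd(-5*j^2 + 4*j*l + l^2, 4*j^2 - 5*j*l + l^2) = j - l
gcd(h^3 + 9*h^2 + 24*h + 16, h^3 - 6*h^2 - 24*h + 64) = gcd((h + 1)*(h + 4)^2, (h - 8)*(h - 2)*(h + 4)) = h + 4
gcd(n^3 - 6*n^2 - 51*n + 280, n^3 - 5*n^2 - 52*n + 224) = n^2 - n - 56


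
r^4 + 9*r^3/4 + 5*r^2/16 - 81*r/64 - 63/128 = (r - 3/4)*(r + 1/2)*(r + 3/4)*(r + 7/4)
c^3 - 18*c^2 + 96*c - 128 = (c - 8)^2*(c - 2)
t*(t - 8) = t^2 - 8*t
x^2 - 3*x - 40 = (x - 8)*(x + 5)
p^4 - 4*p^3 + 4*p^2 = p^2*(p - 2)^2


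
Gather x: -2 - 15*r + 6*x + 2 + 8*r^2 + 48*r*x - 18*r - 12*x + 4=8*r^2 - 33*r + x*(48*r - 6) + 4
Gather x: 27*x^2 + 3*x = 27*x^2 + 3*x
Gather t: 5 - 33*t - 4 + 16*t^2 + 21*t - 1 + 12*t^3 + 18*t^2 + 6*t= 12*t^3 + 34*t^2 - 6*t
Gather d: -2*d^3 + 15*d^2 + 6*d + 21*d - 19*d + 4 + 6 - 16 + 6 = -2*d^3 + 15*d^2 + 8*d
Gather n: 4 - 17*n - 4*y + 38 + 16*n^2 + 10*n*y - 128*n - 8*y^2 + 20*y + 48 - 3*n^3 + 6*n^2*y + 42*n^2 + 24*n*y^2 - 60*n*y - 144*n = -3*n^3 + n^2*(6*y + 58) + n*(24*y^2 - 50*y - 289) - 8*y^2 + 16*y + 90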